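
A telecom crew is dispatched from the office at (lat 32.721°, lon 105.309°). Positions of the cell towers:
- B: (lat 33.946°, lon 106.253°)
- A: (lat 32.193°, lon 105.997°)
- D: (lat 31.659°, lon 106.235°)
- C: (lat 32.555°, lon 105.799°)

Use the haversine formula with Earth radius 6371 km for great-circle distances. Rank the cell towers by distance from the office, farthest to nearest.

B, D, A, C

Distance from the office at (lat 32.721°, lon 105.309°) to each:
B (lat 33.946°, lon 106.253°): 162.0 km
D (lat 31.659°, lon 106.235°): 146.8 km
A (lat 32.193°, lon 105.997°): 87.3 km
C (lat 32.555°, lon 105.799°): 49.5 km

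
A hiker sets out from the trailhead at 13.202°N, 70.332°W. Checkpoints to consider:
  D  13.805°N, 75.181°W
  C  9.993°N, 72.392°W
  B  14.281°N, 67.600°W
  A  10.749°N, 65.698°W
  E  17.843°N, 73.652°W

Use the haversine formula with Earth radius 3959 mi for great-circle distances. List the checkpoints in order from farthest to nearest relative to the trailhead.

Computing each great-circle distance from 13.202°N, 70.332°W:
E 17.843°N, 73.652°W: 389.4 mi
A 10.749°N, 65.698°W: 356.1 mi
D 13.805°N, 75.181°W: 328.4 mi
C 9.993°N, 72.392°W: 261.9 mi
B 14.281°N, 67.600°W: 197.9 mi

E, A, D, C, B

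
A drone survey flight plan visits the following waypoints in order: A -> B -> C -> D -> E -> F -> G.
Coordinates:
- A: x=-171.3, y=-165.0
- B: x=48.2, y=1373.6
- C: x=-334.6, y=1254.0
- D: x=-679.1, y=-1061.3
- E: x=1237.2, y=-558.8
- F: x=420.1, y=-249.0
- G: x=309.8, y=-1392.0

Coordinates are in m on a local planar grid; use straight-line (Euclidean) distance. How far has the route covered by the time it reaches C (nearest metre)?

Leg distances:
A→B: 1554.2 m  (cumulative 1554.2 m)
B→C: 401.0 m  (cumulative 1955.2 m)
Cumulative distance at C ≈ 1955 m.

1955 m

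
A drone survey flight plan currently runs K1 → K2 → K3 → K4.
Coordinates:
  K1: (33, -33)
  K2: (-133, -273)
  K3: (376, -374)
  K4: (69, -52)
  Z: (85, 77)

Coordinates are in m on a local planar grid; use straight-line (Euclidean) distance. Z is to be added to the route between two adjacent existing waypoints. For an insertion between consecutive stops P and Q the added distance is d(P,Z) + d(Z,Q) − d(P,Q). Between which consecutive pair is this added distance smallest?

between K3 and K4

Added distance for inserting Z between each consecutive pair:
K1–K2: 242.2 m
K2–K3: 430.1 m
K3–K4: 221.8 m
Smallest added distance is 221.8 m, inserting between K3 and K4.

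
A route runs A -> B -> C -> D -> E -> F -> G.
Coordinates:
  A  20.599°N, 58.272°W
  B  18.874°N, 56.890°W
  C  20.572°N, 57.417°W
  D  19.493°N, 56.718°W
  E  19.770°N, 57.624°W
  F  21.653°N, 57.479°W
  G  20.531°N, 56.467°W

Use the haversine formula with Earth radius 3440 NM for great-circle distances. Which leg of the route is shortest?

D–E

Leg distances:
A→B: 129.7 NM
B→C: 106.2 NM
C→D: 75.8 NM
D→E: 53.9 NM
E→F: 113.3 NM
F→G: 88.0 NM
The shortest leg is D–E at 53.9 NM.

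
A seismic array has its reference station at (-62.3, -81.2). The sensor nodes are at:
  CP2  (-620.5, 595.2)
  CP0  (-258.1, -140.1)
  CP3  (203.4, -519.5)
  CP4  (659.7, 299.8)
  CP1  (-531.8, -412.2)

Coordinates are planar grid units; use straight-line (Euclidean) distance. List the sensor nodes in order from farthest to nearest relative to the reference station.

CP2, CP4, CP1, CP3, CP0

Distance from the reference station at (-62.3, -81.2) to each:
CP2 (-620.5, 595.2): 877.0
CP4 (659.7, 299.8): 816.4
CP1 (-531.8, -412.2): 574.4
CP3 (203.4, -519.5): 512.5
CP0 (-258.1, -140.1): 204.5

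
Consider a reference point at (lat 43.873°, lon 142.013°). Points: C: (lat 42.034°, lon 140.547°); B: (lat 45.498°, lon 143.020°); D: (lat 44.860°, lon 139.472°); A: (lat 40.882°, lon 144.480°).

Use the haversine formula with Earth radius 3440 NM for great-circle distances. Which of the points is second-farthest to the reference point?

Distance to each, sorted:
A: 210.3 NM
C: 127.8 NM
D: 124.1 NM
B: 106.6 NM
The second-farthest is C at 127.8 NM.

C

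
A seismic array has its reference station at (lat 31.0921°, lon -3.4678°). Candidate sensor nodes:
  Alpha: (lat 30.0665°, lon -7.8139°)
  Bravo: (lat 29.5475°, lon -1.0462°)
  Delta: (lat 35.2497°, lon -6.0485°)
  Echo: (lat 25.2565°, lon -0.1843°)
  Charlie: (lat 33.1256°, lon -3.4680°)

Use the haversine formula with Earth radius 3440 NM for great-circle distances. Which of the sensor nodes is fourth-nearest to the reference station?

Distance to each, sorted:
Charlie: 122.1 NM
Bravo: 156.0 NM
Alpha: 232.9 NM
Delta: 281.3 NM
Echo: 391.0 NM
The fourth-nearest is Delta at 281.3 NM.

Delta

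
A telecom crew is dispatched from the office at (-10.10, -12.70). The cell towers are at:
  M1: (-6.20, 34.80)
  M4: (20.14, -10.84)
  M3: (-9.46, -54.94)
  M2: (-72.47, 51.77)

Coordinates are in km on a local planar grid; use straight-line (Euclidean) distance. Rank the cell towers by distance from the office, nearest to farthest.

Distance from the office at (-10.10, -12.70) to each:
M4 (20.14, -10.84): 30.3 km
M3 (-9.46, -54.94): 42.2 km
M1 (-6.20, 34.80): 47.7 km
M2 (-72.47, 51.77): 89.7 km

M4, M3, M1, M2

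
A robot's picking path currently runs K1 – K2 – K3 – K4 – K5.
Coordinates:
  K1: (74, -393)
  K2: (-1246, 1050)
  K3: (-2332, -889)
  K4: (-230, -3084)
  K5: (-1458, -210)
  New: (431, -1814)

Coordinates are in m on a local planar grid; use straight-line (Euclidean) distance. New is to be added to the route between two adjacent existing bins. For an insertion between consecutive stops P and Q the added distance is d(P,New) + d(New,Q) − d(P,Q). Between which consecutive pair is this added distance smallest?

Added distance for inserting New between each consecutive pair:
K1–K2: 2828.3 m
K2–K3: 4010.2 m
K3–K4: 1306.3 m
K4–K5: 784.5 m
Smallest added distance is 784.5 m, inserting between K4 and K5.

between K4 and K5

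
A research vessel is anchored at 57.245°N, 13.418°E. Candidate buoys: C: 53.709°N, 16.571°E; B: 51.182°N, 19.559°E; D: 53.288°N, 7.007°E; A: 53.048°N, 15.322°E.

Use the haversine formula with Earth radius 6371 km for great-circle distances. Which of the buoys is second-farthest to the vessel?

Distance to each, sorted:
B: 782.8 km
D: 598.3 km
A: 482.1 km
C: 440.4 km
The second-farthest is D at 598.3 km.

D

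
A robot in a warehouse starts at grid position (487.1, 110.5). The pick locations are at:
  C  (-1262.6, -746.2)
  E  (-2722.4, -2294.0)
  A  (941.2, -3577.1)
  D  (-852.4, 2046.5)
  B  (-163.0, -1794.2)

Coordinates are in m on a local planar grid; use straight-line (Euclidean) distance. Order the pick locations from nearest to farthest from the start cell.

C, B, D, A, E

Distance from the start cell at (487.1, 110.5) to each:
C (-1262.6, -746.2): 1948.2 m
B (-163.0, -1794.2): 2012.6 m
D (-852.4, 2046.5): 2354.2 m
A (941.2, -3577.1): 3715.5 m
E (-2722.4, -2294.0): 4010.3 m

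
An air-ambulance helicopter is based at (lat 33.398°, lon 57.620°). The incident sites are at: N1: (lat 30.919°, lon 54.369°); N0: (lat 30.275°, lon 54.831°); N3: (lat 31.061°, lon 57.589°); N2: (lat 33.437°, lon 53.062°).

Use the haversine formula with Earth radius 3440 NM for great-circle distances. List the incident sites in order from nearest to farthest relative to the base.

N3, N1, N2, N0

Distances from the base:
N3 (lat 31.061°, lon 57.589°): 140.3 NM
N1 (lat 30.919°, lon 54.369°): 222.4 NM
N2 (lat 33.437°, lon 53.062°): 228.4 NM
N0 (lat 30.275°, lon 54.831°): 235.3 NM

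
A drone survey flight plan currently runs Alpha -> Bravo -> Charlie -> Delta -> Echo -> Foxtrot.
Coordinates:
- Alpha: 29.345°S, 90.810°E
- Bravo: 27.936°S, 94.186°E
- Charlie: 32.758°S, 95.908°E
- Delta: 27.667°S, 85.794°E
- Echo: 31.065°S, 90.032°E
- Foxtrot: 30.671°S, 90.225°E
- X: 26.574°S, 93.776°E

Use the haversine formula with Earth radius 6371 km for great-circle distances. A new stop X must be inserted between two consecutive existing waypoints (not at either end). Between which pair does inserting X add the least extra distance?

Added distance for inserting X between each consecutive pair:
Alpha–Bravo: 216.0 km
Bravo–Charlie: 313.5 km
Charlie–Delta: 393.0 km
Delta–Echo: 859.4 km
Echo–Foxtrot: 1143.1 km
Smallest added distance is 216.0 km, inserting between Alpha and Bravo.

between Alpha and Bravo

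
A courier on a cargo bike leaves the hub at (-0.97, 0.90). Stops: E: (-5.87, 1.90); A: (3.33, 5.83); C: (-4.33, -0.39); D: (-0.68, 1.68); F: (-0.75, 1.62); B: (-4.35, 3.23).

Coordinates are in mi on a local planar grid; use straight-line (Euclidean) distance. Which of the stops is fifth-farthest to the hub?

Distances from the hub ((-0.97, 0.90)):
A: 6.5 mi
E: 5.0 mi
B: 4.1 mi
C: 3.6 mi
D: 0.8 mi
F: 0.8 mi
The fifth-farthest is D at 0.8 mi.

D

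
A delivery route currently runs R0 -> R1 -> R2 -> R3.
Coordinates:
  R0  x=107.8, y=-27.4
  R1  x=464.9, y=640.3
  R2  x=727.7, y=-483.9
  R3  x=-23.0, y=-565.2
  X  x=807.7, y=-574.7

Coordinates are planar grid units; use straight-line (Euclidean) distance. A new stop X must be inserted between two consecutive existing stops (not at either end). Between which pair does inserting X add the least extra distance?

Added distance for inserting X between each consecutive pair:
R0–R1: 1393.7
R1–R2: 228.9
R2–R3: 196.7
Smallest added distance is 196.7, inserting between R2 and R3.

between R2 and R3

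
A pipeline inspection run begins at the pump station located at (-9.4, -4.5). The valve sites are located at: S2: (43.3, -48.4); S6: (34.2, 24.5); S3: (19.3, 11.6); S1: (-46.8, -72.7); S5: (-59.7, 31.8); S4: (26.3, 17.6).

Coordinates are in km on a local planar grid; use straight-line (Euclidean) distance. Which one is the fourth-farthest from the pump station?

Distance to each, sorted:
S1: 77.8 km
S2: 68.6 km
S5: 62.0 km
S6: 52.4 km
S4: 42.0 km
S3: 32.9 km
The fourth-farthest is S6 at 52.4 km.

S6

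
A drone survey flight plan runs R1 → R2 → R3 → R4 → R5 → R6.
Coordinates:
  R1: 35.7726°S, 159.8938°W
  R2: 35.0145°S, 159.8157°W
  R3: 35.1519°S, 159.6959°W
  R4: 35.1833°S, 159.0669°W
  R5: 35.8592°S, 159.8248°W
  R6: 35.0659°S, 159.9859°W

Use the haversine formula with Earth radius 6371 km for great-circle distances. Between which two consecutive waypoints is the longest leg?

Leg distances:
R1→R2: 84.6 km
R2→R3: 18.8 km
R3→R4: 57.3 km
R4→R5: 101.8 km
R5→R6: 89.4 km
The longest leg is R4–R5 at 101.8 km.

R4–R5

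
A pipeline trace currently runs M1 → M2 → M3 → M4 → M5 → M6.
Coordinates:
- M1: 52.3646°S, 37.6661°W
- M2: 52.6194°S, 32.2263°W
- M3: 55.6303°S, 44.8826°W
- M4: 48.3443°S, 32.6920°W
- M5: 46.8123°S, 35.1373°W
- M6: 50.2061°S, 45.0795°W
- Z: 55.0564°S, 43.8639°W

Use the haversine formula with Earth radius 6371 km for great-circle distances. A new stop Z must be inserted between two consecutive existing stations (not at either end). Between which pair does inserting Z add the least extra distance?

between M3 and M4

Added distance for inserting Z between each consecutive pair:
M1–M2: 945.4 km
M2–M3: 11.3 km
M3–M4: 0.4 km
M4–M5: 1919.7 km
M5–M6: 822.6 km
Smallest added distance is 0.4 km, inserting between M3 and M4.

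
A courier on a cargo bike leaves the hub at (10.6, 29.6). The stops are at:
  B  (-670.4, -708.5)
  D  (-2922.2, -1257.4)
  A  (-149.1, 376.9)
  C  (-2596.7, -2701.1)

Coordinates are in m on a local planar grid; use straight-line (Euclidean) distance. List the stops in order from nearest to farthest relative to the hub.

A, B, D, C

Distance from the hub at (10.6, 29.6) to each:
A (-149.1, 376.9): 382.3 m
B (-670.4, -708.5): 1004.3 m
D (-2922.2, -1257.4): 3202.8 m
C (-2596.7, -2701.1): 3775.5 m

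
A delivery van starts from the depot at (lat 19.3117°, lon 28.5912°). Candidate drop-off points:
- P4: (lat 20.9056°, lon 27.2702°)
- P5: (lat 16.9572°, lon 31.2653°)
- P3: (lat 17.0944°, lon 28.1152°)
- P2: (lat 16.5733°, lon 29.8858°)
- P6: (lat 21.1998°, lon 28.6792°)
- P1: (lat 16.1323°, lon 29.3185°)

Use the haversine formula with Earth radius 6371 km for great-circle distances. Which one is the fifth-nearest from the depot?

P1

Distance to each, sorted:
P6: 210.1 km
P4: 224.6 km
P3: 251.6 km
P2: 333.9 km
P1: 361.8 km
P5: 385.2 km
The fifth-nearest is P1 at 361.8 km.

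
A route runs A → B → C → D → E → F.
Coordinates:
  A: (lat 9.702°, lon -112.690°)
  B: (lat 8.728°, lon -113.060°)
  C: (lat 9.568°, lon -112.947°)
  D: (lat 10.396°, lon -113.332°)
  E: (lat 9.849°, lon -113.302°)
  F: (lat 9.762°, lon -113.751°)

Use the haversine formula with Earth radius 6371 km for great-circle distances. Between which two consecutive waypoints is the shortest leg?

E–F

Leg distances:
A→B: 115.7 km
B→C: 94.2 km
C→D: 101.3 km
D→E: 60.9 km
E→F: 50.1 km
The shortest leg is E–F at 50.1 km.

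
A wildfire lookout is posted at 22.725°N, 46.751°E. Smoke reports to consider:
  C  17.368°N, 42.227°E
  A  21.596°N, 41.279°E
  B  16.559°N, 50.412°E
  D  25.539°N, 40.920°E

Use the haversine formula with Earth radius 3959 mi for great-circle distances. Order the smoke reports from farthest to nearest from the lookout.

B, C, D, A

Computing each great-circle distance from 22.725°N, 46.751°E:
B 16.559°N, 50.412°E: 488.1 mi
C 17.368°N, 42.227°E: 472.4 mi
D 25.539°N, 40.920°E: 415.9 mi
A 21.596°N, 41.279°E: 358.7 mi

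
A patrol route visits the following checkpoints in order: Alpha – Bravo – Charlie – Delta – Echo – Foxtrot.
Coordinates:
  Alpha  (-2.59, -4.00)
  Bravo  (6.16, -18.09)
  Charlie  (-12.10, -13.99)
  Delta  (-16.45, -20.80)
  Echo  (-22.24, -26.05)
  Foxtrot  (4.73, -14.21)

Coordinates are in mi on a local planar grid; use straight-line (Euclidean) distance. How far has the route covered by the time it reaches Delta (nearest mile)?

Leg distances:
Alpha→Bravo: 16.6 mi  (cumulative 16.6 mi)
Bravo→Charlie: 18.7 mi  (cumulative 35.3 mi)
Charlie→Delta: 8.1 mi  (cumulative 43.4 mi)
Cumulative distance at Delta ≈ 43 mi.

43 mi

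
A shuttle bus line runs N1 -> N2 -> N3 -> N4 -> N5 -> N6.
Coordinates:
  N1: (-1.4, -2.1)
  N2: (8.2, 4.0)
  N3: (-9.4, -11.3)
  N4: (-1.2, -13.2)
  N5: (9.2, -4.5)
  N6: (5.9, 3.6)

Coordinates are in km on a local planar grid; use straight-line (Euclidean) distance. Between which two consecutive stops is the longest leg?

Leg distances:
N1→N2: 11.4 km
N2→N3: 23.3 km
N3→N4: 8.4 km
N4→N5: 13.6 km
N5→N6: 8.7 km
The longest leg is N2–N3 at 23.3 km.

N2–N3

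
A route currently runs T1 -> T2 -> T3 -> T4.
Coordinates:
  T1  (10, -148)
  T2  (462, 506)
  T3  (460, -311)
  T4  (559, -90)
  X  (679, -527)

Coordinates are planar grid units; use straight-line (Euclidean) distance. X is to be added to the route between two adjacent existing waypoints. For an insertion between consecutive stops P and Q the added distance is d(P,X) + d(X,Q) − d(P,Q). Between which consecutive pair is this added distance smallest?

between T3 and T4

Added distance for inserting X between each consecutive pair:
T1–T2: 1029.4
T2–T3: 546.1
T3–T4: 518.6
Smallest added distance is 518.6, inserting between T3 and T4.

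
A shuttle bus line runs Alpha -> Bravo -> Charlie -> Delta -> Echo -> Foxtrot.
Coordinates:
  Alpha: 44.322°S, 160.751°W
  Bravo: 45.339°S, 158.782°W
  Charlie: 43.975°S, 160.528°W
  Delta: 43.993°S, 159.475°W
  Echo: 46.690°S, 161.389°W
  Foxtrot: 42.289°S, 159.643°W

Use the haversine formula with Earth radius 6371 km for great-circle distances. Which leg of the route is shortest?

Leg distances:
Alpha→Bravo: 192.1 km
Bravo→Charlie: 205.1 km
Charlie→Delta: 84.3 km
Delta→Echo: 335.1 km
Echo→Foxtrot: 508.6 km
The shortest leg is Charlie–Delta at 84.3 km.

Charlie–Delta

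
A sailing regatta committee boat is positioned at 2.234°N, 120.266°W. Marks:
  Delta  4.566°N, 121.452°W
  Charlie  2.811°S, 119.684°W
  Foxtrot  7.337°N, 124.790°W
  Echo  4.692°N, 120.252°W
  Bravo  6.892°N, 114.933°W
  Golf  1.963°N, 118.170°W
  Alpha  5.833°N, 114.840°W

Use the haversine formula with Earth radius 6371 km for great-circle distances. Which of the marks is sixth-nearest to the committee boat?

Distance to each, sorted:
Golf: 234.8 km
Echo: 273.3 km
Delta: 290.8 km
Charlie: 564.7 km
Alpha: 722.7 km
Foxtrot: 757.0 km
Bravo: 785.8 km
The sixth-nearest is Foxtrot at 757.0 km.

Foxtrot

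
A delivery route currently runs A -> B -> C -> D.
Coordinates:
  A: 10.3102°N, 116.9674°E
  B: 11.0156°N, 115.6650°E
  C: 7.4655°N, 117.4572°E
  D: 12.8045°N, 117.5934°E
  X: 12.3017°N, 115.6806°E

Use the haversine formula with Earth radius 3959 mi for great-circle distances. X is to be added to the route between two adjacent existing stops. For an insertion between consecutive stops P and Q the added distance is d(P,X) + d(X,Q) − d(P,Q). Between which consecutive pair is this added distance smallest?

between C and D

Added distance for inserting X between each consecutive pair:
A–B: 150.8 mi
B–C: 170.2 mi
C–D: 119.9 mi
Smallest added distance is 119.9 mi, inserting between C and D.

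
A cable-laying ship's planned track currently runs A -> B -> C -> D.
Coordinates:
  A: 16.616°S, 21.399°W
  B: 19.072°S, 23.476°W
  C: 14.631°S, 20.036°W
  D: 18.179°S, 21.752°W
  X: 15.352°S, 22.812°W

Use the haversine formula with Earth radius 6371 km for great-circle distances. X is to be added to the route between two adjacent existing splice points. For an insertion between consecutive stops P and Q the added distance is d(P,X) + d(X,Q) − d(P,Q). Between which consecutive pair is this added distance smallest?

between B and C

Added distance for inserting X between each consecutive pair:
A–B: 275.4 km
B–C: 113.7 km
C–D: 207.8 km
Smallest added distance is 113.7 km, inserting between B and C.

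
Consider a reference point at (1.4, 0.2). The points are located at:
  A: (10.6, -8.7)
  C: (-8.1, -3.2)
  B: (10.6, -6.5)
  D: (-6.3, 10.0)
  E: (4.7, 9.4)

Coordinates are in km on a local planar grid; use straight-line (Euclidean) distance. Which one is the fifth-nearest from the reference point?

Distances from the reference point ((1.4, 0.2)):
E: 9.8 km
C: 10.1 km
B: 11.4 km
D: 12.5 km
A: 12.8 km
The fifth-nearest is A at 12.8 km.

A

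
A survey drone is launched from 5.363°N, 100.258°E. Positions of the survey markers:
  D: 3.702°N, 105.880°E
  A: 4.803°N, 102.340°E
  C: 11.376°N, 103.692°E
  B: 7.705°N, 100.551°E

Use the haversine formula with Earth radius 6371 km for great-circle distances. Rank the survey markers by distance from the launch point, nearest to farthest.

Distance from the launch point at 5.363°N, 100.258°E to each:
A 4.803°N, 102.340°E: 238.9 km
B 7.705°N, 100.551°E: 262.4 km
D 3.702°N, 105.880°E: 650.0 km
C 11.376°N, 103.692°E: 767.9 km

A, B, D, C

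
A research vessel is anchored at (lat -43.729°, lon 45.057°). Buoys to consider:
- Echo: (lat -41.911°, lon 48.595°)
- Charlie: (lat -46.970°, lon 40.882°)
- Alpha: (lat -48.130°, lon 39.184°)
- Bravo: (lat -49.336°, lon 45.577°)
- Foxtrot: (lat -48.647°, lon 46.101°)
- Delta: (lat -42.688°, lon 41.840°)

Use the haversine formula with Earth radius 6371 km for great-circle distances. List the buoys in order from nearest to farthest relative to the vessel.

Delta, Echo, Charlie, Foxtrot, Bravo, Alpha

Computing each great-circle distance from (lat -43.729°, lon 45.057°):
Delta (lat -42.688°, lon 41.840°): 285.2 km
Echo (lat -41.911°, lon 48.595°): 352.3 km
Charlie (lat -46.970°, lon 40.882°): 486.0 km
Foxtrot (lat -48.647°, lon 46.101°): 552.7 km
Bravo (lat -49.336°, lon 45.577°): 624.7 km
Alpha (lat -48.130°, lon 39.184°): 667.3 km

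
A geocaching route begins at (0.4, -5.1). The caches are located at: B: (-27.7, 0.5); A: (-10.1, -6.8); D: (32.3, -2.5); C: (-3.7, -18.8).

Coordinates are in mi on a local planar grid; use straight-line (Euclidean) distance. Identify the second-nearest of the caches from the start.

C

Distances from the start ((0.4, -5.1)):
A: 10.6 mi
C: 14.3 mi
B: 28.7 mi
D: 32.0 mi
The second-nearest is C at 14.3 mi.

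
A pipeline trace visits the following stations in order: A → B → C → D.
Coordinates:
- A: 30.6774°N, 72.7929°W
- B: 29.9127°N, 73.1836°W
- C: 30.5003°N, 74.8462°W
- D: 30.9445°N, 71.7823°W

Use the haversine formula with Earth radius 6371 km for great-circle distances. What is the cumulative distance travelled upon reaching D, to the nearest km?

Leg distances:
A→B: 92.9 km  (cumulative 92.9 km)
B→C: 172.6 km  (cumulative 265.5 km)
C→D: 297.0 km  (cumulative 562.5 km)
Cumulative distance at D ≈ 563 km.

563 km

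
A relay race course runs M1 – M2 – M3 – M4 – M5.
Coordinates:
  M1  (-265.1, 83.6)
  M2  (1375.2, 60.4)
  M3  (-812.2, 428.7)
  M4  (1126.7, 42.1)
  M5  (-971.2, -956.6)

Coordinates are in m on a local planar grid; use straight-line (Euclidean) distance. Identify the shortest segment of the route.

Leg distances:
M1→M2: 1640.5 m
M2→M3: 2218.2 m
M3→M4: 1977.1 m
M4→M5: 2323.5 m
The shortest leg is M1–M2 at 1640.5 m.

M1–M2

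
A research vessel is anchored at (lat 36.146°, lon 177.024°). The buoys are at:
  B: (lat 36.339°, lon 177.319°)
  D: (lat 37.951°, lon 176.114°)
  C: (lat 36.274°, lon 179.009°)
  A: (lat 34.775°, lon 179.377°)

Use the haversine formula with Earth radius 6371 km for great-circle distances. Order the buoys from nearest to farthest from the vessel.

Distance from the vessel at (lat 36.146°, lon 177.024°) to each:
B (lat 36.339°, lon 177.319°): 34.1 km
C (lat 36.274°, lon 179.009°): 178.7 km
D (lat 37.951°, lon 176.114°): 216.3 km
A (lat 34.775°, lon 179.377°): 262.0 km

B, C, D, A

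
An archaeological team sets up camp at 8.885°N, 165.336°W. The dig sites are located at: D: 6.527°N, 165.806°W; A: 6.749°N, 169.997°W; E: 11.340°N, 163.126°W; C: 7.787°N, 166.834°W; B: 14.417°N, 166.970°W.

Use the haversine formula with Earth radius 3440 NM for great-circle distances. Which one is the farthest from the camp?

Distance to each, sorted:
B: 345.7 NM
A: 305.5 NM
E: 196.9 NM
D: 144.3 NM
C: 110.7 NM
The farthest is B at 345.7 NM.

B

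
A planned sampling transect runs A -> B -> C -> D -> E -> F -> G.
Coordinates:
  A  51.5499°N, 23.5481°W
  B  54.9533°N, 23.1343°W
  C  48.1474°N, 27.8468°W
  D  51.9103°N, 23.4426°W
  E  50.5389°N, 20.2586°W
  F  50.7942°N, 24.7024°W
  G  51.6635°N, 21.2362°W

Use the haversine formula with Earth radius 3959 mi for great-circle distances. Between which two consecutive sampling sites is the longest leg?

Leg distances:
A→B: 235.8 mi
B→C: 511.7 mi
C→D: 325.2 mi
D→E: 167.2 mi
E→F: 195.4 mi
F→G: 161.5 mi
The longest leg is B–C at 511.7 mi.

B–C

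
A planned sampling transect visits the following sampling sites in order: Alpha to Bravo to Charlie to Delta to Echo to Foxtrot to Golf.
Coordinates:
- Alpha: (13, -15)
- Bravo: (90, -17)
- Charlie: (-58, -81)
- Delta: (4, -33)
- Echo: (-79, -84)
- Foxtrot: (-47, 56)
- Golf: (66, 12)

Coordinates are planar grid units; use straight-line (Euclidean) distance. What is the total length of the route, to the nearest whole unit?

Leg distances:
Alpha→Bravo: 77.0  (cumulative 77.0)
Bravo→Charlie: 161.2  (cumulative 238.3)
Charlie→Delta: 78.4  (cumulative 316.7)
Delta→Echo: 97.4  (cumulative 414.1)
Echo→Foxtrot: 143.6  (cumulative 557.7)
Foxtrot→Golf: 121.3  (cumulative 679.0)
Total route length ≈ 679.

679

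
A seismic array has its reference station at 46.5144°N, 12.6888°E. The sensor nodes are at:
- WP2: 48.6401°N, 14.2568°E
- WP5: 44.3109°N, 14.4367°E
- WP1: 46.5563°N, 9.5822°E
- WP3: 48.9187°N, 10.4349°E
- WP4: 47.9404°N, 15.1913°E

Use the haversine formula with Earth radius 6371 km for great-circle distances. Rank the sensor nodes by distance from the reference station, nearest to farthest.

Distances from the reference station:
WP1 46.5563°N, 9.5822°E: 237.7 km
WP4 47.9404°N, 15.1913°E: 246.7 km
WP2 48.6401°N, 14.2568°E: 264.0 km
WP5 44.3109°N, 14.4367°E: 280.4 km
WP3 48.9187°N, 10.4349°E: 316.0 km

WP1, WP4, WP2, WP5, WP3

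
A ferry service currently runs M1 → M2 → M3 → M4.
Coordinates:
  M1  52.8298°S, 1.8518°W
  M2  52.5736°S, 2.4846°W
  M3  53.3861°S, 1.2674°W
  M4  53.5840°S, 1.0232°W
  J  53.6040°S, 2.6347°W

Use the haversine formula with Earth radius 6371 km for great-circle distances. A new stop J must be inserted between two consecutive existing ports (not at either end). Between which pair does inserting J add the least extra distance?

between M2 and M3

Added distance for inserting J between each consecutive pair:
M1–M2: 164.4 km
M2–M3: 87.0 km
M3–M4: 172.7 km
Smallest added distance is 87.0 km, inserting between M2 and M3.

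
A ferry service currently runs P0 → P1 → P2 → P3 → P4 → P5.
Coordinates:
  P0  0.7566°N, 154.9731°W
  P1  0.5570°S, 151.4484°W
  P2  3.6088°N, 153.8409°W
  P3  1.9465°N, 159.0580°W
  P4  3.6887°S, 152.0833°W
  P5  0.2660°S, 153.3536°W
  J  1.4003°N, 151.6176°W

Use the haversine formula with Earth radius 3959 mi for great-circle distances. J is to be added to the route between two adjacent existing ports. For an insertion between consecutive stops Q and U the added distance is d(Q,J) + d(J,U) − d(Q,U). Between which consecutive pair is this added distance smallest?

between P1 and P2

Added distance for inserting J between each consecutive pair:
P0–P1: 111.9 mi
P1–P2: 20.3 mi
P2–P3: 353.8 mi
P3–P4: 249.0 mi
P4–P5: 267.1 mi
Smallest added distance is 20.3 mi, inserting between P1 and P2.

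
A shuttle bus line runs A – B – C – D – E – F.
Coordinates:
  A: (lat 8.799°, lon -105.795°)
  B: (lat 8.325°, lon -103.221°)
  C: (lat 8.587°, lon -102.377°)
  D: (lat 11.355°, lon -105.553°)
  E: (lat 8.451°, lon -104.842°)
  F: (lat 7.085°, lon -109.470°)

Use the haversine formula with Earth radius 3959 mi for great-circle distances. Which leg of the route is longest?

E–F

Leg distances:
A→B: 178.9 mi
B→C: 60.5 mi
C→D: 288.6 mi
D→E: 206.4 mi
E→F: 330.6 mi
The longest leg is E–F at 330.6 mi.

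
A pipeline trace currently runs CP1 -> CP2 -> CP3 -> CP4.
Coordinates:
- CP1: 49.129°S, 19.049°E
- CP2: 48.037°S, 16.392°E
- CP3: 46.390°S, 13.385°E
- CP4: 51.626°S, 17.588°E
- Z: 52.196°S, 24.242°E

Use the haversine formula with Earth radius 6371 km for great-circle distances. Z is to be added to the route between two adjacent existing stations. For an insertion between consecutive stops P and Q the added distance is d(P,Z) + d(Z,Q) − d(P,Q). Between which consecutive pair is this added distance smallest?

Added distance for inserting Z between each consecutive pair:
CP1–CP2: 995.3 km
CP2–CP3: 1450.0 km
CP3–CP4: 819.3 km
Smallest added distance is 819.3 km, inserting between CP3 and CP4.

between CP3 and CP4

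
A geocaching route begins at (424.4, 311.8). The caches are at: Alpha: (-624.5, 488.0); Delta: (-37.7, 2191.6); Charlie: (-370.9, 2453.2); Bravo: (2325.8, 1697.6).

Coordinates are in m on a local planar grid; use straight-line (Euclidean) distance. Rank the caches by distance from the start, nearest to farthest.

Alpha, Delta, Charlie, Bravo

Computing each straight-line distance from (424.4, 311.8):
Alpha (-624.5, 488.0): 1063.6 m
Delta (-37.7, 2191.6): 1935.8 m
Charlie (-370.9, 2453.2): 2284.3 m
Bravo (2325.8, 1697.6): 2352.8 m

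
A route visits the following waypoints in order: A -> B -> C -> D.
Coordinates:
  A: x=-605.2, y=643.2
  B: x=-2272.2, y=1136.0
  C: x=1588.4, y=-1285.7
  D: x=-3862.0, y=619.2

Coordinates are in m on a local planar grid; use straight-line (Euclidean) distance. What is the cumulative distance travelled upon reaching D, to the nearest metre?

12069 m

Leg distances:
A→B: 1738.3 m  (cumulative 1738.3 m)
B→C: 4557.3 m  (cumulative 6295.6 m)
C→D: 5773.7 m  (cumulative 12069.3 m)
Cumulative distance at D ≈ 12069 m.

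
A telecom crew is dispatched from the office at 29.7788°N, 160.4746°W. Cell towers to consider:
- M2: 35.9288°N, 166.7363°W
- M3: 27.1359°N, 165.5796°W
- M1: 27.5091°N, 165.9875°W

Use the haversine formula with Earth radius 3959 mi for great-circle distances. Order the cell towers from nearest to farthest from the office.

M3, M1, M2

Computing each great-circle distance from 29.7788°N, 160.4746°W:
M3 27.1359°N, 165.5796°W: 359.8 mi
M1 27.5091°N, 165.9875°W: 369.2 mi
M2 35.9288°N, 166.7363°W: 558.9 mi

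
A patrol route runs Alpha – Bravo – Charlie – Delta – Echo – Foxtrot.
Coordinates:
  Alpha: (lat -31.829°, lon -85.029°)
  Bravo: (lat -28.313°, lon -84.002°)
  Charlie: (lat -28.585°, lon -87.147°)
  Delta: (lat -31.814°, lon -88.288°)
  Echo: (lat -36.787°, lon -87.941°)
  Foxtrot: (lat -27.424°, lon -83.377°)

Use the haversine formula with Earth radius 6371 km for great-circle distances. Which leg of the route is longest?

Leg distances:
Alpha→Bravo: 403.3 km
Bravo→Charlie: 309.0 km
Charlie→Delta: 375.4 km
Delta→Echo: 553.9 km
Echo→Foxtrot: 1126.0 km
The longest leg is Echo–Foxtrot at 1126.0 km.

Echo–Foxtrot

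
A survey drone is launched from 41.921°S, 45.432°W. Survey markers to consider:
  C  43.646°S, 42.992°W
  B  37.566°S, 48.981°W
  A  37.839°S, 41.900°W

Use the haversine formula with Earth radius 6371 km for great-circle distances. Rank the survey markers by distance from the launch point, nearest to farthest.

C, A, B

Distance from the launch point at 41.921°S, 45.432°W to each:
C 43.646°S, 42.992°W: 276.5 km
A 37.839°S, 41.900°W: 544.7 km
B 37.566°S, 48.981°W: 571.3 km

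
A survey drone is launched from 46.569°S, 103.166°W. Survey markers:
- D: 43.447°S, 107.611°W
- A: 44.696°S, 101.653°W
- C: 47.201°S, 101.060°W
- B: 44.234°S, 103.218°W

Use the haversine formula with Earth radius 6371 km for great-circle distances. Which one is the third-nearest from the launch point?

B

Distances from the launch point (46.569°S, 103.166°W):
C: 174.8 km
A: 239.2 km
B: 259.7 km
D: 492.4 km
The third-nearest is B at 259.7 km.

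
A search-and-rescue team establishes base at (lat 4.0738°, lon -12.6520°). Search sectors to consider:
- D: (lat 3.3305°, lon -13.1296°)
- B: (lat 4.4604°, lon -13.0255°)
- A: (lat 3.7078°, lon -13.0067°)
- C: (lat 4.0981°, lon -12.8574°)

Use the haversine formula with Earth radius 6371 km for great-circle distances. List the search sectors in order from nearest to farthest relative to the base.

C, A, B, D

Distance from the base at (lat 4.0738°, lon -12.6520°) to each:
C (lat 4.0981°, lon -12.8574°): 22.9 km
A (lat 3.7078°, lon -13.0067°): 56.6 km
B (lat 4.4604°, lon -13.0255°): 59.7 km
D (lat 3.3305°, lon -13.1296°): 98.2 km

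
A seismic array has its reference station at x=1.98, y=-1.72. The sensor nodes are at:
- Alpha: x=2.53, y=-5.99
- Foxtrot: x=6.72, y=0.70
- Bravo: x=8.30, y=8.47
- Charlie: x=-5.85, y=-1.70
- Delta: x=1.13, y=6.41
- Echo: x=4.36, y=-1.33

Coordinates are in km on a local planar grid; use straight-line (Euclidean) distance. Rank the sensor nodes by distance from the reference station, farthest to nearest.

Bravo, Delta, Charlie, Foxtrot, Alpha, Echo

Distances from the reference station:
Bravo x=8.30, y=8.47: 12.0 km
Delta x=1.13, y=6.41: 8.2 km
Charlie x=-5.85, y=-1.70: 7.8 km
Foxtrot x=6.72, y=0.70: 5.3 km
Alpha x=2.53, y=-5.99: 4.3 km
Echo x=4.36, y=-1.33: 2.4 km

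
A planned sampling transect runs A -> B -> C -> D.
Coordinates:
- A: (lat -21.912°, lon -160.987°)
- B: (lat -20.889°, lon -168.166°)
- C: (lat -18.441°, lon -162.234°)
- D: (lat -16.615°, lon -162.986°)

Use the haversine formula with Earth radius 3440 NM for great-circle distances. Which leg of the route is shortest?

C–D

Leg distances:
A→B: 405.9 NM
B→C: 366.1 NM
C→D: 117.8 NM
The shortest leg is C–D at 117.8 NM.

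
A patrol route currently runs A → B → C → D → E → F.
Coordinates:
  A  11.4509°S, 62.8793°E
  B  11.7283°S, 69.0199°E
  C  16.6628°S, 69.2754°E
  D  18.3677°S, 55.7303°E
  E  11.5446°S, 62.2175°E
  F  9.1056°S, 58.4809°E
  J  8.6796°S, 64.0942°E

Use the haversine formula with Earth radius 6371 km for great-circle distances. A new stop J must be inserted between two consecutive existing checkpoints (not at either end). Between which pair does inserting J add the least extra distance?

between A and B

Added distance for inserting J between each consecutive pair:
A–B: 302.8 km
B–C: 1137.7 km
C–D: 1007.6 km
D–E: 754.8 km
E–F: 507.0 km
Smallest added distance is 302.8 km, inserting between A and B.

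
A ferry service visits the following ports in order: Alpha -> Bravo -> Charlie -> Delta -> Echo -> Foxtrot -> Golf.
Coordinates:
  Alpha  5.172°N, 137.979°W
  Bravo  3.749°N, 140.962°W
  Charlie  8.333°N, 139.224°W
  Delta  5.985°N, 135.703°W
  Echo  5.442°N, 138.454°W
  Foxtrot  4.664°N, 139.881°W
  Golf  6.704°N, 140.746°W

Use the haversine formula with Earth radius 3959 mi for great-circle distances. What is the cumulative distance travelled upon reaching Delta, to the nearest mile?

Leg distances:
Alpha→Bravo: 227.8 mi  (cumulative 227.8 mi)
Bravo→Charlie: 338.5 mi  (cumulative 566.3 mi)
Charlie→Delta: 290.8 mi  (cumulative 857.1 mi)
Cumulative distance at Delta ≈ 857 mi.

857 mi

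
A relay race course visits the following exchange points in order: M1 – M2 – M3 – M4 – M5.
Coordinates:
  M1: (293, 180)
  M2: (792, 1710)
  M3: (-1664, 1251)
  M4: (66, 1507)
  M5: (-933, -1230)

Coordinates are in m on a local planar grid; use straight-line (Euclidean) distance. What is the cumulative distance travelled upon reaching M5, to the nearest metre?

8770 m

Leg distances:
M1→M2: 1609.3 m  (cumulative 1609.3 m)
M2→M3: 2498.5 m  (cumulative 4107.8 m)
M3→M4: 1748.8 m  (cumulative 5856.7 m)
M4→M5: 2913.6 m  (cumulative 8770.3 m)
Cumulative distance at M5 ≈ 8770 m.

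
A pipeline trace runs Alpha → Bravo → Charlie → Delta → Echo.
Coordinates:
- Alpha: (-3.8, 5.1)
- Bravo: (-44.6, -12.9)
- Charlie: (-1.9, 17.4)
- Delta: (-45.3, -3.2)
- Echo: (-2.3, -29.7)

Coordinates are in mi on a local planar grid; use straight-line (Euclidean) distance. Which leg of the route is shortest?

Alpha–Bravo

Leg distances:
Alpha→Bravo: 44.6 mi
Bravo→Charlie: 52.4 mi
Charlie→Delta: 48.0 mi
Delta→Echo: 50.5 mi
The shortest leg is Alpha–Bravo at 44.6 mi.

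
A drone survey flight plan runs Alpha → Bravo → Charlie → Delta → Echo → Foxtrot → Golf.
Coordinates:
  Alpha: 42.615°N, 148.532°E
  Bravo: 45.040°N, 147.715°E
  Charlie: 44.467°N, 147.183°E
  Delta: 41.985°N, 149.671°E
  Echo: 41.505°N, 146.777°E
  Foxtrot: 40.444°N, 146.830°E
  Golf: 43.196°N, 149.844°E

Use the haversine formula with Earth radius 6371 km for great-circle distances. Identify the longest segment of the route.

Leg distances:
Alpha→Bravo: 277.5 km
Bravo→Charlie: 76.3 km
Charlie→Delta: 341.7 km
Delta→Echo: 245.9 km
Echo→Foxtrot: 118.1 km
Foxtrot→Golf: 394.9 km
The longest leg is Foxtrot–Golf at 394.9 km.

Foxtrot–Golf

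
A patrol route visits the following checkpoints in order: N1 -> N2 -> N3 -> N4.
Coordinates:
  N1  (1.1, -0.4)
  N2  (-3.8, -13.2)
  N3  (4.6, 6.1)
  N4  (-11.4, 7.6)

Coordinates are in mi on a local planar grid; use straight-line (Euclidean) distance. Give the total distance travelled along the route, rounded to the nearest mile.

51 mi

Leg distances:
N1→N2: 13.7 mi  (cumulative 13.7 mi)
N2→N3: 21.0 mi  (cumulative 34.8 mi)
N3→N4: 16.1 mi  (cumulative 50.8 mi)
Total route length ≈ 51 mi.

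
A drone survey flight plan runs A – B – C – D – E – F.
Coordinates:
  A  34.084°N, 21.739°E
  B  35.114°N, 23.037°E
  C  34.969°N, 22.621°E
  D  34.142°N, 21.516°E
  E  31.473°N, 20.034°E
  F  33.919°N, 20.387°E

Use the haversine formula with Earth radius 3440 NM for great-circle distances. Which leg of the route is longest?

Leg distances:
A→B: 89.1 NM
B→C: 22.2 NM
C→D: 73.8 NM
D→E: 176.8 NM
E→F: 147.9 NM
The longest leg is D–E at 176.8 NM.

D–E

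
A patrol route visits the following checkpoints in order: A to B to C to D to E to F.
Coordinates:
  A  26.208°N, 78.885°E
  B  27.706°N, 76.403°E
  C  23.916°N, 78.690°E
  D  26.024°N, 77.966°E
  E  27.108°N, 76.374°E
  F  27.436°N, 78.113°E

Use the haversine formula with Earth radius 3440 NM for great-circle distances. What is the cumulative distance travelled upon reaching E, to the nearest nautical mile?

659 NM

Leg distances:
A→B: 160.4 NM  (cumulative 160.4 NM)
B→C: 258.9 NM  (cumulative 419.3 NM)
C→D: 132.6 NM  (cumulative 551.9 NM)
D→E: 107.4 NM  (cumulative 659.3 NM)
Cumulative distance at E ≈ 659 NM.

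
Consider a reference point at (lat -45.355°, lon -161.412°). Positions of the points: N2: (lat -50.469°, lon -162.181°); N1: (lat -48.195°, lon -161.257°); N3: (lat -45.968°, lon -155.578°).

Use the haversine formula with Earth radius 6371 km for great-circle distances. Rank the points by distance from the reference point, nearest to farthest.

N1, N3, N2

Distance from the reference point at (lat -45.355°, lon -161.412°) to each:
N1 (lat -48.195°, lon -161.257°): 316.0 km
N3 (lat -45.968°, lon -155.578°): 458.4 km
N2 (lat -50.469°, lon -162.181°): 571.5 km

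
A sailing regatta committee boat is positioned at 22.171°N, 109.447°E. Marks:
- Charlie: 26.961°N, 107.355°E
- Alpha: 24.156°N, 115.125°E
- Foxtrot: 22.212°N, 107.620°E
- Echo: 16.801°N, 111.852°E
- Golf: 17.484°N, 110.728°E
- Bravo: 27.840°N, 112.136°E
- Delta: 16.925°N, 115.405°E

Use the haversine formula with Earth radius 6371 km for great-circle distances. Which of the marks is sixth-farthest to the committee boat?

Golf

Distances from the committee boat (22.171°N, 109.447°E):
Delta: 854.2 km
Bravo: 686.1 km
Echo: 648.1 km
Alpha: 620.9 km
Charlie: 573.1 km
Golf: 538.1 km
Foxtrot: 188.2 km
The sixth-farthest is Golf at 538.1 km.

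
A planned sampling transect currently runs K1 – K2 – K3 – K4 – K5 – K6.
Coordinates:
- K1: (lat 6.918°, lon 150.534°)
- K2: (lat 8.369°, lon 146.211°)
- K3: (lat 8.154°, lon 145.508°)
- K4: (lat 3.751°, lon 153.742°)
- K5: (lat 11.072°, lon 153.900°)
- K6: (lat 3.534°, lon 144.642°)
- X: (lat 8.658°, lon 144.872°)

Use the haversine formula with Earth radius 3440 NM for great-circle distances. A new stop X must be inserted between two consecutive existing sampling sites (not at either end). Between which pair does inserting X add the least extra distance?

between K2 and K3

Added distance for inserting X between each consecutive pair:
K1–K2: 162.4 NM
K2–K3: 86.1 NM
K3–K4: 96.0 NM
K4–K5: 719.4 NM
K5–K6: 148.3 NM
Smallest added distance is 86.1 NM, inserting between K2 and K3.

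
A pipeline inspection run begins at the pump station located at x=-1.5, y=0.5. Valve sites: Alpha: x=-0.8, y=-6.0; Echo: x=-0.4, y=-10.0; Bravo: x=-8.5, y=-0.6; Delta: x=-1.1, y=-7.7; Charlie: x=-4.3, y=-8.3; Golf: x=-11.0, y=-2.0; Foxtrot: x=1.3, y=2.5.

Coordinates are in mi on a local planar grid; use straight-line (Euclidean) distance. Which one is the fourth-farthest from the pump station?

Distances from the pump station (x=-1.5, y=0.5):
Echo: 10.6 mi
Golf: 9.8 mi
Charlie: 9.2 mi
Delta: 8.2 mi
Bravo: 7.1 mi
Alpha: 6.5 mi
Foxtrot: 3.4 mi
The fourth-farthest is Delta at 8.2 mi.

Delta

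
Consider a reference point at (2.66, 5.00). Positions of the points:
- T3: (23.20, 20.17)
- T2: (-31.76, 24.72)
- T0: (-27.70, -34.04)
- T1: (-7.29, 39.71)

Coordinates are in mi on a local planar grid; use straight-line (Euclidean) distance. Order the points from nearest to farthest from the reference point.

Computing each straight-line distance from (2.66, 5.00):
T3 (23.20, 20.17): 25.5 mi
T1 (-7.29, 39.71): 36.1 mi
T2 (-31.76, 24.72): 39.7 mi
T0 (-27.70, -34.04): 49.5 mi

T3, T1, T2, T0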